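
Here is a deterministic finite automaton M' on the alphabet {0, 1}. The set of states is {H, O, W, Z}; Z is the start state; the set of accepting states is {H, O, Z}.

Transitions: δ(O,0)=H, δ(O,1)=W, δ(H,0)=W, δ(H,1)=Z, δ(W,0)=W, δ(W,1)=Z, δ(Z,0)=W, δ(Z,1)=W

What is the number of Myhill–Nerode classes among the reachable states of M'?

States {H,O} cannot be reached from the start state, so discard them.
P0 = {Z} | {W}.
Stable partition: {Z} | {W} — 2 equivalence classes.

2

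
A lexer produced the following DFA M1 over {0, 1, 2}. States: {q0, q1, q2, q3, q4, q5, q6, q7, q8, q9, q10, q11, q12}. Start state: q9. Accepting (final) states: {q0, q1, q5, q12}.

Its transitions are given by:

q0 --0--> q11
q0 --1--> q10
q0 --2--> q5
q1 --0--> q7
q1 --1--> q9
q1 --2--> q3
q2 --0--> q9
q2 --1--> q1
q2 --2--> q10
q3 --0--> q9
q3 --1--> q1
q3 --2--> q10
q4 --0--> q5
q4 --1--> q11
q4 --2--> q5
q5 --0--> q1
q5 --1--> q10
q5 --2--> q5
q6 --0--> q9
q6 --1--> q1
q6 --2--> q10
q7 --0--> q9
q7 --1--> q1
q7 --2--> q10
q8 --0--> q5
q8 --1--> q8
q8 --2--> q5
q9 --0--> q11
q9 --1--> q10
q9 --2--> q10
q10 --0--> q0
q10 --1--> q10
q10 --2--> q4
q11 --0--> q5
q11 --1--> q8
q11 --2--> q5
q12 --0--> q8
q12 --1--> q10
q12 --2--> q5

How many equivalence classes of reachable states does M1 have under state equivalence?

States {q2,q6,q12} cannot be reached from the start state, so discard them.
P0 = {q0,q1,q5} | {q3,q4,q7,q8,q9,q10,q11}.
Split {q0,q1,q5} by δ(·,0) → {q0,q1} and {q5}.
Split {q0,q1} by δ(·,2) → {q0} and {q1}.
On input 0, block {q3,q4,q7,q8,q9,q10,q11} splits into {q3,q7,q9} and {q4,q8,q11} and {q10}.
Split {q3,q7,q9} by δ(·,0) → {q3,q7} and {q9}.
Stable partition: {q0} | {q3,q7} | {q5} | {q1} | {q4,q8,q11} | {q10} | {q9} — 7 equivalence classes.

7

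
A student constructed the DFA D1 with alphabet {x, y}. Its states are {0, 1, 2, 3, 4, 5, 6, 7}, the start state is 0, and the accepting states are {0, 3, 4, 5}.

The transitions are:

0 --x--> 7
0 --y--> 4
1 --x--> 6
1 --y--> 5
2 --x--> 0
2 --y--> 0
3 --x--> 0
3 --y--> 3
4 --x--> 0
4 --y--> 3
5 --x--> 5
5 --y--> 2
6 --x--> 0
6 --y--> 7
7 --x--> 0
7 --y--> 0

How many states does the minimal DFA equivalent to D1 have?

3

States {1,2,5,6} cannot be reached from the start state, so discard them.
Start with accepting vs non-accepting: {0,3,4} | {7}.
Refine {0,3,4} on symbol x: members go to different blocks, giving {3,4} and {0}.
No further refinement is possible. Final partition (3 blocks): {3,4} | {7} | {0}.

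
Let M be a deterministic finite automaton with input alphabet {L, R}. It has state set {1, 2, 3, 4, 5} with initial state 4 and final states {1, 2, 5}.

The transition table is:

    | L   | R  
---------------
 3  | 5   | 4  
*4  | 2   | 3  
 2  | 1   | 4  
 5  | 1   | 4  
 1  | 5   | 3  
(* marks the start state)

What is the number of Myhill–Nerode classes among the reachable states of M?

2

Every state is reachable, so we keep all 5.
Start with accepting vs non-accepting: {1,2,5} | {3,4}.
No further refinement is possible. Final partition (2 blocks): {1,2,5} | {3,4}.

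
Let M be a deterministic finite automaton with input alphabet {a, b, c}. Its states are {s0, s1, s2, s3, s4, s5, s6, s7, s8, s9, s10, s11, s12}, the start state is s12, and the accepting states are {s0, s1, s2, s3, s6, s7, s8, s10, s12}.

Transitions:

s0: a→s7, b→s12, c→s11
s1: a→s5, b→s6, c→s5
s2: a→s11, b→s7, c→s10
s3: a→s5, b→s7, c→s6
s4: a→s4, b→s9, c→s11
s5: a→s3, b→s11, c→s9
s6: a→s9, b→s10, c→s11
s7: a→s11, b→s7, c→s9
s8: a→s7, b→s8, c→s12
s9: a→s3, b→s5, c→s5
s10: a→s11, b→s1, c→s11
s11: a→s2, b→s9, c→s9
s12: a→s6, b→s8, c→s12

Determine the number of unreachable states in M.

BFS from s12 reaches {s1, s2, s3, s5, s6, s7, s8, s9, s10, s11, s12}; the 2 state(s) s0, s4 are never visited.

2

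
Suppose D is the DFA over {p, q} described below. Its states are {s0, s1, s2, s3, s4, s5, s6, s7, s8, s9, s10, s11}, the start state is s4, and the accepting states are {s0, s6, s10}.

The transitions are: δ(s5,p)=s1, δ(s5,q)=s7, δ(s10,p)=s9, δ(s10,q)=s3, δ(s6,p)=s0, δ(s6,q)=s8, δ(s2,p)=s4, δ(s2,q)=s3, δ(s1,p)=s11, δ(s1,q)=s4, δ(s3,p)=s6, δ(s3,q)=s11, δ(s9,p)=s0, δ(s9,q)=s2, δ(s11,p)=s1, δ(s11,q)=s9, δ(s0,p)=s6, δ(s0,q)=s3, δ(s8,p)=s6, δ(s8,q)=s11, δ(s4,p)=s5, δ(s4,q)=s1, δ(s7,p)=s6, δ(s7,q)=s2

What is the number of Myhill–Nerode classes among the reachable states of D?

4

Reachable states from the start: {s0,s1,s2,s3,s4,s5,s6,s7,s8,s9,s11}. Unreachable: {s10} — drop them.
Initial partition by acceptance: {s0,s6} | {s1,s2,s3,s4,s5,s7,s8,s9,s11}.
Refine {s1,s2,s3,s4,s5,s7,s8,s9,s11} on symbol p: members go to different blocks, giving {s1,s2,s4,s5,s11} and {s3,s7,s8,s9}.
On input q, block {s1,s2,s4,s5,s11} splits into {s2,s5,s11} and {s1,s4}.
The partition is now stable with 4 blocks: {s0,s6} | {s2,s5,s11} | {s3,s7,s8,s9} | {s1,s4}.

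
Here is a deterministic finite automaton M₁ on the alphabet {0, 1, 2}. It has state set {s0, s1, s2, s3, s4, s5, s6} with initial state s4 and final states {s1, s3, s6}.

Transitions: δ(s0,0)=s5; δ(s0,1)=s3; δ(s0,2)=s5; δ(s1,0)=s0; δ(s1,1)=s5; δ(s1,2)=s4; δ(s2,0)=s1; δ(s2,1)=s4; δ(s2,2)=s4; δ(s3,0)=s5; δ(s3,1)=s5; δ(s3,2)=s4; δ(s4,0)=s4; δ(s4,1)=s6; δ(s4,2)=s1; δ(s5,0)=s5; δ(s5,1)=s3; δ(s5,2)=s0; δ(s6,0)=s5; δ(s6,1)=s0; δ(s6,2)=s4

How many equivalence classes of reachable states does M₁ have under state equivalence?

Reachable states from the start: {s0,s1,s3,s4,s5,s6}. Unreachable: {s2} — drop them.
P0 = {s1,s3,s6} | {s0,s4,s5}.
Split {s0,s4,s5} by δ(·,2) → {s0,s5} and {s4}.
No further refinement is possible. Final partition (3 blocks): {s1,s3,s6} | {s0,s5} | {s4}.

3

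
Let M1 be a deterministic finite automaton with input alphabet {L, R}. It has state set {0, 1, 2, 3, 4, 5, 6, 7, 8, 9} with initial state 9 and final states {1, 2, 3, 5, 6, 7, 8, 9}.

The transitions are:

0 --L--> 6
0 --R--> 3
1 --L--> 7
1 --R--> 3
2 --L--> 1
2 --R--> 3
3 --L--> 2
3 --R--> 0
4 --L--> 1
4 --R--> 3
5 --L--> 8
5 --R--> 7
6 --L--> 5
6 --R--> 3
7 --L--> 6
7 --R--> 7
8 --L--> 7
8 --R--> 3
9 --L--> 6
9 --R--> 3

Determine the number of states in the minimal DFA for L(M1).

5

Reachable states from the start: {0,1,2,3,5,6,7,8,9}. Unreachable: {4} — drop them.
P0 = {1,2,3,5,6,7,8,9} | {0}.
Split {1,2,3,5,6,7,8,9} by δ(·,R) → {1,2,5,6,7,8,9} and {3}.
Split {1,2,5,6,7,8,9} by δ(·,R) → {1,2,6,8,9} and {5,7}.
On input L, block {1,2,6,8,9} splits into {1,6,8} and {2,9}.
The partition is now stable with 5 blocks: {1,6,8} | {0} | {3} | {5,7} | {2,9}.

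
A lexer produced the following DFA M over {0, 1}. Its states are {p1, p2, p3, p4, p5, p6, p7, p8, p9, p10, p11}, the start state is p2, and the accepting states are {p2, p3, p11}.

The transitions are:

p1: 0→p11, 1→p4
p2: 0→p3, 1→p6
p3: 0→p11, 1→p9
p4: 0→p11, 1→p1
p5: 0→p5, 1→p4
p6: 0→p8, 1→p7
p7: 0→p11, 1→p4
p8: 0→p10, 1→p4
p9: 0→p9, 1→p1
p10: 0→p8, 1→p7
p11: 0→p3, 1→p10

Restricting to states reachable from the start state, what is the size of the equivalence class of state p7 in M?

3

First remove the unreachable states {p5}; 10 states remain.
Initial partition by acceptance: {p2,p3,p11} | {p1,p4,p6,p7,p8,p9,p10}.
Split {p1,p4,p6,p7,p8,p9,p10} by δ(·,0) → {p6,p8,p9,p10} and {p1,p4,p7}.
Stable partition: {p2,p3,p11} | {p6,p8,p9,p10} | {p1,p4,p7} — 3 equivalence classes.
The equivalence class containing p7 is {p1,p4,p7}, of size 3.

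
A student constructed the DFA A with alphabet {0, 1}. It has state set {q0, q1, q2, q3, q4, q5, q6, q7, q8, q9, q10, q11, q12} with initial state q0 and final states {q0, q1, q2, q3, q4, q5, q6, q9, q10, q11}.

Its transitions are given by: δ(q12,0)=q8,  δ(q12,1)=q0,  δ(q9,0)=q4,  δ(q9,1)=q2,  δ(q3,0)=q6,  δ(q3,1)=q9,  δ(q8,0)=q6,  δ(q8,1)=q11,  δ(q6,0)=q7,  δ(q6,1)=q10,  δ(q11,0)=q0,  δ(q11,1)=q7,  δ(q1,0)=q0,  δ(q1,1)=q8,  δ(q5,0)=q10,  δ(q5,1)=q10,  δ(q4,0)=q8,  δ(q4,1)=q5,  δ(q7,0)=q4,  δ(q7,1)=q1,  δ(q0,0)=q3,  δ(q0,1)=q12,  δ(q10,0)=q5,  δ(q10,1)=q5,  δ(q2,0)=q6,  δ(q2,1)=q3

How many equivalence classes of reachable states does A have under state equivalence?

Start with accepting vs non-accepting: {q0,q1,q2,q3,q4,q5,q6,q9,q10,q11} | {q7,q8,q12}.
On input 0, block {q0,q1,q2,q3,q4,q5,q6,q9,q10,q11} splits into {q0,q1,q2,q3,q5,q9,q10,q11} and {q4,q6}.
On input 0, block {q0,q1,q2,q3,q5,q9,q10,q11} splits into {q0,q1,q5,q10,q11} and {q2,q3,q9}.
On input 0, block {q0,q1,q5,q10,q11} splits into {q1,q5,q10,q11} and {q0}.
Split {q1,q5,q10,q11} by δ(·,0) → {q1,q11} and {q5,q10}.
Refine {q7,q8,q12} on symbol 0: members go to different blocks, giving {q7,q8} and {q12}.
Stable partition: {q1,q11} | {q7,q8} | {q4,q6} | {q2,q3,q9} | {q0} | {q5,q10} | {q12} — 7 equivalence classes.

7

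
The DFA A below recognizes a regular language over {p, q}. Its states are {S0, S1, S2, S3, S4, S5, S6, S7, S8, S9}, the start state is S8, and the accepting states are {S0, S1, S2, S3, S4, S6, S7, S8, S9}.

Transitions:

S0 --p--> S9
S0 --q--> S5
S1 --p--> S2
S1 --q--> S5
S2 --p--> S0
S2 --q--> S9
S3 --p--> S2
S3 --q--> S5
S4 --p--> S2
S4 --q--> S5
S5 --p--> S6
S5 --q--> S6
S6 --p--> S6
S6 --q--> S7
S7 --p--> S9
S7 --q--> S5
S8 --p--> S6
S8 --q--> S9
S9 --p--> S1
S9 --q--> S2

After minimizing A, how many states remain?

5

Reachable states from the start: {S0,S1,S2,S5,S6,S7,S8,S9}. Unreachable: {S3,S4} — drop them.
Initial partition by acceptance: {S0,S1,S2,S6,S7,S8,S9} | {S5}.
Split {S0,S1,S2,S6,S7,S8,S9} by δ(·,q) → {S2,S6,S8,S9} and {S0,S1,S7}.
Refine {S2,S6,S8,S9} on symbol p: members go to different blocks, giving {S2,S9} and {S6,S8}.
On input q, block {S6,S8} splits into {S6} and {S8}.
Stable partition: {S2,S9} | {S5} | {S0,S1,S7} | {S6} | {S8} — 5 equivalence classes.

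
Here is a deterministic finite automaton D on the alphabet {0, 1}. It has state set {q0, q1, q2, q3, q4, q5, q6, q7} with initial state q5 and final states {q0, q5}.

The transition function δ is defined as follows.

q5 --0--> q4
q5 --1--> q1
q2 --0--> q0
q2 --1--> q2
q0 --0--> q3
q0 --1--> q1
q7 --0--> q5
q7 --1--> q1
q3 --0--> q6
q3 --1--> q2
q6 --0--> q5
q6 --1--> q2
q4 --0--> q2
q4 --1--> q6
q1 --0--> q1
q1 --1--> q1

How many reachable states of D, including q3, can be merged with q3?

First remove the unreachable states {q7}; 7 states remain.
Start with accepting vs non-accepting: {q0,q5} | {q1,q2,q3,q4,q6}.
Split {q1,q2,q3,q4,q6} by δ(·,0) → {q1,q3,q4} and {q2,q6}.
Split {q1,q3,q4} by δ(·,0) → {q3,q4} and {q1}.
No further refinement is possible. Final partition (4 blocks): {q0,q5} | {q3,q4} | {q2,q6} | {q1}.
The equivalence class containing q3 is {q3,q4}, of size 2.

2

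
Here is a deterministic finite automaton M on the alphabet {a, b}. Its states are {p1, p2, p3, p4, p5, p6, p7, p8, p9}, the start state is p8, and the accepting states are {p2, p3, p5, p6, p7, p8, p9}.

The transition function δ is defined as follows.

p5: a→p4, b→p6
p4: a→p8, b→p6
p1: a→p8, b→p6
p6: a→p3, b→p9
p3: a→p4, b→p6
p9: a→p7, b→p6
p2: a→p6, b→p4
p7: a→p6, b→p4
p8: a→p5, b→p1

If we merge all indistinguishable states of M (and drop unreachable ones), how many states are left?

First remove the unreachable states {p2}; 8 states remain.
Initial partition by acceptance: {p3,p5,p6,p7,p8,p9} | {p1,p4}.
Refine {p3,p5,p6,p7,p8,p9} on symbol a: members go to different blocks, giving {p6,p7,p8,p9} and {p3,p5}.
Refine {p6,p7,p8,p9} on symbol a: members go to different blocks, giving {p6,p8} and {p7,p9}.
Split {p6,p8} by δ(·,b) → {p6} and {p8}.
Split {p7,p9} by δ(·,a) → {p7} and {p9}.
Stable partition: {p6} | {p1,p4} | {p3,p5} | {p7} | {p8} | {p9} — 6 equivalence classes.

6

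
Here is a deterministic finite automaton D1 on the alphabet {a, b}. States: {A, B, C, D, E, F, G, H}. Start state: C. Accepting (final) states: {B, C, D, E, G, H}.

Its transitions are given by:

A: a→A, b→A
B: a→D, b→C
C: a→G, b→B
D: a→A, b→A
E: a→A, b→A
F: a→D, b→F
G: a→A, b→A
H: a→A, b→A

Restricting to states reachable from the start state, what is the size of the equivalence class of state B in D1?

States {E,F,H} cannot be reached from the start state, so discard them.
P0 = {B,C,D,G} | {A}.
Split {B,C,D,G} by δ(·,a) → {B,C} and {D,G}.
The partition is now stable with 3 blocks: {B,C} | {A} | {D,G}.
The equivalence class containing B is {B,C}, of size 2.

2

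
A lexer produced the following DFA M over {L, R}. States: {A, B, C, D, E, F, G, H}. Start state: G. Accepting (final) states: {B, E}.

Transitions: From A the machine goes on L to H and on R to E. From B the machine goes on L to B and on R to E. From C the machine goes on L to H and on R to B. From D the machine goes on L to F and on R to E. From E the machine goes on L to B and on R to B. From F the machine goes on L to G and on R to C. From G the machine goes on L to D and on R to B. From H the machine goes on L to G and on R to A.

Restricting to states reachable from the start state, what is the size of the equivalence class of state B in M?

2

P0 = {B,E} | {A,C,D,F,G,H}.
Split {A,C,D,F,G,H} by δ(·,R) → {A,C,D,G} and {F,H}.
On input L, block {A,C,D,G} splits into {A,C,D} and {G}.
No further refinement is possible. Final partition (4 blocks): {B,E} | {A,C,D} | {F,H} | {G}.
The equivalence class containing B is {B,E}, of size 2.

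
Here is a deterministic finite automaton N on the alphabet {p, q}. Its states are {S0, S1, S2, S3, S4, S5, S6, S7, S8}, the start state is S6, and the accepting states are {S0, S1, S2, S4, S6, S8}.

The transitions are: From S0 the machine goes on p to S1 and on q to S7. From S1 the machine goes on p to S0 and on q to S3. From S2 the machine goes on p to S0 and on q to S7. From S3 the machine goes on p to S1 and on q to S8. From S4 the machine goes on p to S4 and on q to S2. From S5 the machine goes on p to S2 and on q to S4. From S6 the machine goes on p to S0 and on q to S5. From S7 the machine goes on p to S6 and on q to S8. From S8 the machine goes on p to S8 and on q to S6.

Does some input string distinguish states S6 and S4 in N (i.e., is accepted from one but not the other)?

Yes

Initial partition by acceptance: {S0,S1,S2,S4,S6,S8} | {S3,S5,S7}.
On input q, block {S0,S1,S2,S4,S6,S8} splits into {S0,S1,S2,S6} and {S4,S8}.
The partition is now stable with 3 blocks: {S0,S1,S2,S6} | {S3,S5,S7} | {S4,S8}.
S6 and S4 end up in different blocks, so they are distinguishable. For instance, the string 'q' is accepted from only S4.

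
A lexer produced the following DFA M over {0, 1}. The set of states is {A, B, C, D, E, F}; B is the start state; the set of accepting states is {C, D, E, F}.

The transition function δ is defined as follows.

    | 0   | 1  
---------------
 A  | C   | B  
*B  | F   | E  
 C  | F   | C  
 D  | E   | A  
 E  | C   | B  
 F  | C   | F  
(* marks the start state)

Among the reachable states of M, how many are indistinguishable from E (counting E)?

First remove the unreachable states {A,D}; 4 states remain.
Initial partition by acceptance: {C,E,F} | {B}.
On input 1, block {C,E,F} splits into {C,F} and {E}.
Stable partition: {C,F} | {B} | {E} — 3 equivalence classes.
The equivalence class containing E is {E}, of size 1.

1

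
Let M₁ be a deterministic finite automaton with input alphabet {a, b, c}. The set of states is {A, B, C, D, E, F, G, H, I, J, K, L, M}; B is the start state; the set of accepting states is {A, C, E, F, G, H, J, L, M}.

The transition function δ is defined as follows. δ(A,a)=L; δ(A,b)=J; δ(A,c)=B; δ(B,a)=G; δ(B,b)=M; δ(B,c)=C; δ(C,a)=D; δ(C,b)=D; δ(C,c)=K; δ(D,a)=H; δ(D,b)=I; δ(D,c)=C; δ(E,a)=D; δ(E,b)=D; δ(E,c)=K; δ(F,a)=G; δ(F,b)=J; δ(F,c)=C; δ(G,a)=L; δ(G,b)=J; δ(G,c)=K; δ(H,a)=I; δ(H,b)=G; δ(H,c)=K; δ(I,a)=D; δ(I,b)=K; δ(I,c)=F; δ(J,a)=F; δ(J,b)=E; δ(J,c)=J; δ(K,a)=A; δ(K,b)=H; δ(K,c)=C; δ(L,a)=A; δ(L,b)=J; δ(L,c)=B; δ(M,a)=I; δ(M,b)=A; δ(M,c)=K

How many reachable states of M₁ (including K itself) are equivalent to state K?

2

All states are reachable from the start state.
Start with accepting vs non-accepting: {A,C,E,F,G,H,J,L,M} | {B,D,I,K}.
On input a, block {A,C,E,F,G,H,J,L,M} splits into {A,F,G,J,L} and {C,E,H,M}.
Split {A,F,G,J,L} by δ(·,b) → {A,F,G,L} and {J}.
Refine {A,F,G,L} on symbol c: members go to different blocks, giving {A,G,L} and {F}.
On input a, block {B,D,I,K} splits into {B,K} and {D} and {I}.
Split {C,E,H,M} by δ(·,a) → {C,E} and {H,M}.
The partition is now stable with 8 blocks: {A,G,L} | {B,K} | {C,E} | {J} | {F} | {D} | {I} | {H,M}.
The equivalence class containing K is {B,K}, of size 2.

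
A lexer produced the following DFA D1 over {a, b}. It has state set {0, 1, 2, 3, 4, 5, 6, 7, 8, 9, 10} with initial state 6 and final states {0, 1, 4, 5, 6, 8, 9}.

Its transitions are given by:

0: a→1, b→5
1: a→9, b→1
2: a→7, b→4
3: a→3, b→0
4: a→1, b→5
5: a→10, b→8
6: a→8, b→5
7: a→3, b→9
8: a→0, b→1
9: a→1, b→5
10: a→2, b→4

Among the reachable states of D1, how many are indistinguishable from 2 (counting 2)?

Initial partition by acceptance: {0,1,4,5,6,8,9} | {2,3,7,10}.
On input a, block {0,1,4,5,6,8,9} splits into {0,1,4,6,8,9} and {5}.
On input b, block {0,1,4,6,8,9} splits into {0,4,6,9} and {1,8}.
Stable partition: {0,4,6,9} | {2,3,7,10} | {5} | {1,8} — 4 equivalence classes.
State 2 belongs to the block {2,3,7,10}, which has 4 states.

4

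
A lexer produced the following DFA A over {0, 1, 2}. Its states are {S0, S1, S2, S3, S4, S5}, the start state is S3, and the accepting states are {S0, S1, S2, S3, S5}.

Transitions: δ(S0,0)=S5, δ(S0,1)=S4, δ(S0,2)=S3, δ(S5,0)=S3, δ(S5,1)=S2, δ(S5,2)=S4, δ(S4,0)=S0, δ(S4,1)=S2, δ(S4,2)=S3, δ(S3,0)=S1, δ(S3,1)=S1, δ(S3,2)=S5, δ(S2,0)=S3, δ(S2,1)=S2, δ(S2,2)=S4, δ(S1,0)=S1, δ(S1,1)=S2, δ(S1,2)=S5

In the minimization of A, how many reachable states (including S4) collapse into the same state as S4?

All states are reachable from the start state.
P0 = {S0,S1,S2,S3,S5} | {S4}.
Split {S0,S1,S2,S3,S5} by δ(·,1) → {S1,S2,S3,S5} and {S0}.
Refine {S1,S2,S3,S5} on symbol 2: members go to different blocks, giving {S1,S3} and {S2,S5}.
On input 1, block {S1,S3} splits into {S1} and {S3}.
No further refinement is possible. Final partition (5 blocks): {S1} | {S4} | {S0} | {S2,S5} | {S3}.
The equivalence class containing S4 is {S4}, of size 1.

1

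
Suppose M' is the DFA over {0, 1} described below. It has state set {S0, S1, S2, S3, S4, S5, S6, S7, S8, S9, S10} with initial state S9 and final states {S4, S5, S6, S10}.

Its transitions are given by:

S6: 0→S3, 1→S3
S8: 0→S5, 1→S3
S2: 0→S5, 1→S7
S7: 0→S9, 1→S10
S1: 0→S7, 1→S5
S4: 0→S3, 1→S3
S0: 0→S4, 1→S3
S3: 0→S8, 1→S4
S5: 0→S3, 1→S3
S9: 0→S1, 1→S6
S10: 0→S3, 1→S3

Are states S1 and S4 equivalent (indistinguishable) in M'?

Reachable states from the start: {S1,S3,S4,S5,S6,S7,S8,S9,S10}. Unreachable: {S0,S2} — drop them.
Initial partition by acceptance: {S4,S5,S6,S10} | {S1,S3,S7,S8,S9}.
Refine {S1,S3,S7,S8,S9} on symbol 0: members go to different blocks, giving {S1,S3,S7,S9} and {S8}.
On input 0, block {S1,S3,S7,S9} splits into {S1,S7,S9} and {S3}.
The partition is now stable with 4 blocks: {S4,S5,S6,S10} | {S1,S7,S9} | {S8} | {S3}.
S1 and S4 end up in different blocks, so they are distinguishable. For instance, the string 'ε' is accepted from only S4.

No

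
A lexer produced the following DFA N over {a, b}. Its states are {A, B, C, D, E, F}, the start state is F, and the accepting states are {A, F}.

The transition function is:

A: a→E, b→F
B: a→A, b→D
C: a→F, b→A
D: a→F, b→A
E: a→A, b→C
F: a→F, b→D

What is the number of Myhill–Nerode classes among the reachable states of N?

4

Reachable states from the start: {A,C,D,E,F}. Unreachable: {B} — drop them.
Start with accepting vs non-accepting: {A,F} | {C,D,E}.
Split {A,F} by δ(·,a) → {A} and {F}.
Split {C,D,E} by δ(·,a) → {C,D} and {E}.
Stable partition: {A} | {C,D} | {F} | {E} — 4 equivalence classes.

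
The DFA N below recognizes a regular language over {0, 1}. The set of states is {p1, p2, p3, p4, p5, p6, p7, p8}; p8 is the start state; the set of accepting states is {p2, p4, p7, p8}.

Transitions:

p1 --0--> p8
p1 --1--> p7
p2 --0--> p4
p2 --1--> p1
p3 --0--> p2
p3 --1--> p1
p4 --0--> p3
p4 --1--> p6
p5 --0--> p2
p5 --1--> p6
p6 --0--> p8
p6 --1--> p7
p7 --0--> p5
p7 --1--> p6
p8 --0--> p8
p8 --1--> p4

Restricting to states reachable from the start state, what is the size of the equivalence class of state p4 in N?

2

Every state is reachable, so we keep all 8.
Initial partition by acceptance: {p2,p4,p7,p8} | {p1,p3,p5,p6}.
Refine {p2,p4,p7,p8} on symbol 0: members go to different blocks, giving {p2,p8} and {p4,p7}.
Split {p2,p8} by δ(·,0) → {p2} and {p8}.
On input 0, block {p1,p3,p5,p6} splits into {p1,p6} and {p3,p5}.
No further refinement is possible. Final partition (5 blocks): {p2} | {p1,p6} | {p4,p7} | {p8} | {p3,p5}.
The equivalence class containing p4 is {p4,p7}, of size 2.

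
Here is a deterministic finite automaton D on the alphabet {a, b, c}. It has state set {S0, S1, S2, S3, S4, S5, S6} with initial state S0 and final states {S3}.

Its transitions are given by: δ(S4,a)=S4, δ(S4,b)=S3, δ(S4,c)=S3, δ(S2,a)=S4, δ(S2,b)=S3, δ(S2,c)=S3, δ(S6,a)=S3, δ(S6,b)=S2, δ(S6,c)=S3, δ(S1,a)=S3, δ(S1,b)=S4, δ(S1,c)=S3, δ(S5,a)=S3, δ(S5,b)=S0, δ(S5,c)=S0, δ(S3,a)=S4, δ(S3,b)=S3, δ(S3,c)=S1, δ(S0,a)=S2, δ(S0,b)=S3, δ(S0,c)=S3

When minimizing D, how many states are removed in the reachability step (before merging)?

2

BFS from S0 reaches {S0, S1, S2, S3, S4}; the 2 state(s) S5, S6 are never visited.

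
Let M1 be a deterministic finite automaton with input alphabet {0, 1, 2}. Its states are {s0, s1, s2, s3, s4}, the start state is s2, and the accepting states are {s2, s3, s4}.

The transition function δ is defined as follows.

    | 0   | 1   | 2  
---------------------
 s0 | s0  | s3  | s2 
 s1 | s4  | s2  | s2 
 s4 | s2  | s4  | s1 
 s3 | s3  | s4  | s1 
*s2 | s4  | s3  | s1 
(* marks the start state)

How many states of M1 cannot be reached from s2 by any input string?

Starting at s2 and following transitions, the reachable set is {s1, s2, s3, s4}. That leaves s0 unreachable — 1 in total.

1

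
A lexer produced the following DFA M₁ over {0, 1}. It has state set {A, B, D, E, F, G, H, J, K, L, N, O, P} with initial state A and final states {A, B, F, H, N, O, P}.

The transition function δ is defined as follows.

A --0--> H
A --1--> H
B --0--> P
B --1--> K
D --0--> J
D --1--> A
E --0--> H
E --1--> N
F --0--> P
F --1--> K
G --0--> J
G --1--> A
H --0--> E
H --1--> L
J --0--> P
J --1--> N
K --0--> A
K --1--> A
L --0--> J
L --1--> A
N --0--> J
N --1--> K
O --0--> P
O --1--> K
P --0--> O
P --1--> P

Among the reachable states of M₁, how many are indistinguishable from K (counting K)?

1

First remove the unreachable states {B,D,F,G}; 9 states remain.
Start with accepting vs non-accepting: {A,H,N,O,P} | {E,J,K,L}.
Refine {A,H,N,O,P} on symbol 0: members go to different blocks, giving {A,O,P} and {H,N}.
Refine {A,O,P} on symbol 0: members go to different blocks, giving {O,P} and {A}.
Split {O,P} by δ(·,1) → {P} and {O}.
On input 0, block {E,J,K,L} splits into {J} and {K} and {L} and {E}.
Split {H,N} by δ(·,0) → {N} and {H}.
Stable partition: {P} | {J} | {N} | {A} | {O} | {K} | {L} | {E} | {H} — 9 equivalence classes.
The equivalence class containing K is {K}, of size 1.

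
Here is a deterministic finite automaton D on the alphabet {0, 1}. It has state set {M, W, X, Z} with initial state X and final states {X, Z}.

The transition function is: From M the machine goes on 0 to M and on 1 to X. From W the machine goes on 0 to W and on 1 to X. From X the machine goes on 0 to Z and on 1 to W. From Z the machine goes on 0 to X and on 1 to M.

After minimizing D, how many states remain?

2

P0 = {X,Z} | {M,W}.
Stable partition: {X,Z} | {M,W} — 2 equivalence classes.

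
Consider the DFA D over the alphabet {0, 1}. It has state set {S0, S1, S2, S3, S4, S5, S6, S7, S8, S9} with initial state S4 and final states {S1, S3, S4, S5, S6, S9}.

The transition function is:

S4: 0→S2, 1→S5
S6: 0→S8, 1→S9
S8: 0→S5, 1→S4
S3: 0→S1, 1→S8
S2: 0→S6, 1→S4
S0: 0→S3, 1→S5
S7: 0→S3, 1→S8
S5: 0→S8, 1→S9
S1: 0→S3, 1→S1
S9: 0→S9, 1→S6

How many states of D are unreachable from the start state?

4

BFS from S4 reaches {S2, S4, S5, S6, S8, S9}; the 4 state(s) S0, S1, S3, S7 are never visited.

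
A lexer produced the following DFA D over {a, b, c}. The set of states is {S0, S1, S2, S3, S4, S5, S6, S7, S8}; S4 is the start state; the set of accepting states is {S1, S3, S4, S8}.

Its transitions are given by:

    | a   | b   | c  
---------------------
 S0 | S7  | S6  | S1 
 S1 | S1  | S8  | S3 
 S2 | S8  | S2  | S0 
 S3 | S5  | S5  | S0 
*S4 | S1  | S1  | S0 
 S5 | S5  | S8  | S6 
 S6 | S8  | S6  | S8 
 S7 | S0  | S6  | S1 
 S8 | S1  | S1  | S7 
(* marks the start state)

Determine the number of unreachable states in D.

No path from S4 leads to S2; the other 8 states are all reachable.

1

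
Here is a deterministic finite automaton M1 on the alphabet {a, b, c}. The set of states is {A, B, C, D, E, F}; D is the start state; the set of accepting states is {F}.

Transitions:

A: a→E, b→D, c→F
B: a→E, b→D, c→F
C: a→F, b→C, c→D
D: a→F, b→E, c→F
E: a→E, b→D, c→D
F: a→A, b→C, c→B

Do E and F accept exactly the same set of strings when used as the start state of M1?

No

Initial partition by acceptance: {F} | {A,B,C,D,E}.
On input a, block {A,B,C,D,E} splits into {A,B,E} and {C,D}.
Refine {A,B,E} on symbol c: members go to different blocks, giving {A,B} and {E}.
Split {C,D} by δ(·,b) → {C} and {D}.
Stable partition: {F} | {A,B} | {C} | {E} | {D} — 5 equivalence classes.
E and F end up in different blocks, so they are distinguishable. For instance, the string 'ε' is accepted from only F.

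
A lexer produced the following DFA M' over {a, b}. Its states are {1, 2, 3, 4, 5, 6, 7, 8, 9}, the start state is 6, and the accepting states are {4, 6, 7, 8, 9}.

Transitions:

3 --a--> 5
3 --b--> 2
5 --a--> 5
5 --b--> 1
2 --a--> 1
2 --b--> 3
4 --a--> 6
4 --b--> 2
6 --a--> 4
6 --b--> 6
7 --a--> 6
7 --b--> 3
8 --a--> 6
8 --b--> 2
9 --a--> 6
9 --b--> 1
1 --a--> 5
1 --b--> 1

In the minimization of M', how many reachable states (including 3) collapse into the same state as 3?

4

Reachable states from the start: {1,2,3,4,5,6}. Unreachable: {7,8,9} — drop them.
Initial partition by acceptance: {4,6} | {1,2,3,5}.
Split {4,6} by δ(·,b) → {4} and {6}.
No further refinement is possible. Final partition (3 blocks): {4} | {1,2,3,5} | {6}.
State 3 belongs to the block {1,2,3,5}, which has 4 states.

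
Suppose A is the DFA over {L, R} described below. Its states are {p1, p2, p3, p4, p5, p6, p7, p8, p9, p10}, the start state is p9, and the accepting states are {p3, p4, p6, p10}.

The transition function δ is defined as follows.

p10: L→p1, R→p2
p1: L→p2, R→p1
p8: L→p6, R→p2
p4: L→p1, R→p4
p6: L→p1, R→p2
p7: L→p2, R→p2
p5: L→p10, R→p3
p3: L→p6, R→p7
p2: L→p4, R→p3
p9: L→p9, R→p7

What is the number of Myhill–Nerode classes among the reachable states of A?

7

States {p5,p8,p10} cannot be reached from the start state, so discard them.
Initial partition by acceptance: {p3,p4,p6} | {p1,p2,p7,p9}.
Refine {p3,p4,p6} on symbol L: members go to different blocks, giving {p4,p6} and {p3}.
Refine {p4,p6} on symbol R: members go to different blocks, giving {p4} and {p6}.
Split {p1,p2,p7,p9} by δ(·,L) → {p1,p7,p9} and {p2}.
Refine {p1,p7,p9} on symbol L: members go to different blocks, giving {p1,p7} and {p9}.
On input R, block {p1,p7} splits into {p1} and {p7}.
The partition is now stable with 7 blocks: {p4} | {p1} | {p3} | {p6} | {p2} | {p9} | {p7}.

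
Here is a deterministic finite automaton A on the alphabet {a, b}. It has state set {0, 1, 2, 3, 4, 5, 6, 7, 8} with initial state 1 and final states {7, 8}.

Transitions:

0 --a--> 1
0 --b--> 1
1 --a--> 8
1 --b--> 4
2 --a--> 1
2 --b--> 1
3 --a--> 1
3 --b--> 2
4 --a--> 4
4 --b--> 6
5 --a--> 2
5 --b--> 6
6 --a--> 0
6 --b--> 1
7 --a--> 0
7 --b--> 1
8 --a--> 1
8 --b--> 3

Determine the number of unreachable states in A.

2

Starting at 1 and following transitions, the reachable set is {0, 1, 2, 3, 4, 6, 8}. That leaves 5, 7 unreachable — 2 in total.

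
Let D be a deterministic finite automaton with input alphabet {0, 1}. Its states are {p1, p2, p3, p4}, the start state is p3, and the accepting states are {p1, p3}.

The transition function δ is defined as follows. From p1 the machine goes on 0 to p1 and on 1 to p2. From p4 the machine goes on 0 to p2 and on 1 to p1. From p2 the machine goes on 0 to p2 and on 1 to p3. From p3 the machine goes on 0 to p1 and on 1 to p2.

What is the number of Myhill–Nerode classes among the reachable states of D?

2

Reachable states from the start: {p1,p2,p3}. Unreachable: {p4} — drop them.
Start with accepting vs non-accepting: {p1,p3} | {p2}.
No further refinement is possible. Final partition (2 blocks): {p1,p3} | {p2}.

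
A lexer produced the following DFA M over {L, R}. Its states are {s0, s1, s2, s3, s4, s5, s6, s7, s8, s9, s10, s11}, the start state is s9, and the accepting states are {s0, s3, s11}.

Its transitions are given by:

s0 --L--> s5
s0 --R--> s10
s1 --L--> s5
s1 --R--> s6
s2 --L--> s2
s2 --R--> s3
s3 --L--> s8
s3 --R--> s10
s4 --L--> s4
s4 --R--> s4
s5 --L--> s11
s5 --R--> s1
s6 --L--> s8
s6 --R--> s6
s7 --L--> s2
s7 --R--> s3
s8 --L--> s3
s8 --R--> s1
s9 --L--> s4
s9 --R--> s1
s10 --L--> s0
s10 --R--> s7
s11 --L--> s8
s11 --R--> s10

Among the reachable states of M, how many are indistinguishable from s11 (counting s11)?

3

P0 = {s0,s3,s11} | {s1,s2,s4,s5,s6,s7,s8,s9,s10}.
On input L, block {s1,s2,s4,s5,s6,s7,s8,s9,s10} splits into {s1,s2,s4,s6,s7,s9} and {s5,s8,s10}.
On input L, block {s1,s2,s4,s6,s7,s9} splits into {s2,s4,s7,s9} and {s1,s6}.
Refine {s2,s4,s7,s9} on symbol R: members go to different blocks, giving {s2,s7} and {s4} and {s9}.
Split {s5,s8,s10} by δ(·,R) → {s5,s8} and {s10}.
No further refinement is possible. Final partition (7 blocks): {s0,s3,s11} | {s2,s7} | {s5,s8} | {s1,s6} | {s4} | {s9} | {s10}.
State s11 belongs to the block {s0,s3,s11}, which has 3 states.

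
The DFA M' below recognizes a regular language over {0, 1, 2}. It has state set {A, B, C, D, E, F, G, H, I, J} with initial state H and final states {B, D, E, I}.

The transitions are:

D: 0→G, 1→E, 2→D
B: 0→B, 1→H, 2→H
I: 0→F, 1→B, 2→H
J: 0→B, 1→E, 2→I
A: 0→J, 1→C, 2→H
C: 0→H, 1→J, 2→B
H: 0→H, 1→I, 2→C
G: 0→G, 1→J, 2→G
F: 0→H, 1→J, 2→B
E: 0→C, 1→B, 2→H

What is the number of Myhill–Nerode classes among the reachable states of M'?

First remove the unreachable states {A,D,G}; 7 states remain.
Initial partition by acceptance: {B,E,I} | {C,F,H,J}.
On input 0, block {B,E,I} splits into {E,I} and {B}.
Refine {C,F,H,J} on symbol 0: members go to different blocks, giving {C,F,H} and {J}.
On input 1, block {C,F,H} splits into {C,F} and {H}.
The partition is now stable with 5 blocks: {E,I} | {C,F} | {B} | {J} | {H}.

5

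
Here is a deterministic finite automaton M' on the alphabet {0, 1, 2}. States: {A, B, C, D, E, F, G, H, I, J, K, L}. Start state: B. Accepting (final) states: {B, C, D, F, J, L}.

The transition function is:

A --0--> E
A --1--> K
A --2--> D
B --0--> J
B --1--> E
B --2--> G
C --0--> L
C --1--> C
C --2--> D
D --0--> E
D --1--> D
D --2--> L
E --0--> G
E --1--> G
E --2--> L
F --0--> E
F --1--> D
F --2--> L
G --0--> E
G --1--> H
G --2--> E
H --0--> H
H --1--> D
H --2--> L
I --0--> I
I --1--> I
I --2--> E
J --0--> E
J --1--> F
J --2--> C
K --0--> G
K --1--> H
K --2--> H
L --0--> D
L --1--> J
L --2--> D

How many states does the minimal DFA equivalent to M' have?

First remove the unreachable states {A,I,K}; 9 states remain.
Initial partition by acceptance: {B,C,D,F,J,L} | {E,G,H}.
On input 0, block {B,C,D,F,J,L} splits into {B,C,L} and {D,F,J}.
Split {B,C,L} by δ(·,0) → {B,L} and {C}.
Split {B,L} by δ(·,1) → {B} and {L}.
On input 1, block {E,G,H} splits into {E,G} and {H}.
Split {E,G} by δ(·,1) → {E} and {G}.
On input 2, block {D,F,J} splits into {D,F} and {J}.
The partition is now stable with 8 blocks: {B} | {E} | {D,F} | {C} | {L} | {H} | {G} | {J}.

8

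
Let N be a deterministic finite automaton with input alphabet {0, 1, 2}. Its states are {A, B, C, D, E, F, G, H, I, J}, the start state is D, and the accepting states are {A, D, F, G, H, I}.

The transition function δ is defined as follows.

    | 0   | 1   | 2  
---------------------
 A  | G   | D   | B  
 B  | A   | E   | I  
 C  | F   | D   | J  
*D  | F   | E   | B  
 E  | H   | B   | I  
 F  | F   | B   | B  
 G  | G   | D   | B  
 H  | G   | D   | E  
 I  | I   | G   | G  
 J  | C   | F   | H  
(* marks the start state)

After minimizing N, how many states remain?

4

First remove the unreachable states {C,J}; 8 states remain.
Initial partition by acceptance: {A,D,F,G,H,I} | {B,E}.
On input 1, block {A,D,F,G,H,I} splits into {A,G,H,I} and {D,F}.
On input 1, block {A,G,H,I} splits into {A,G,H} and {I}.
No further refinement is possible. Final partition (4 blocks): {A,G,H} | {B,E} | {D,F} | {I}.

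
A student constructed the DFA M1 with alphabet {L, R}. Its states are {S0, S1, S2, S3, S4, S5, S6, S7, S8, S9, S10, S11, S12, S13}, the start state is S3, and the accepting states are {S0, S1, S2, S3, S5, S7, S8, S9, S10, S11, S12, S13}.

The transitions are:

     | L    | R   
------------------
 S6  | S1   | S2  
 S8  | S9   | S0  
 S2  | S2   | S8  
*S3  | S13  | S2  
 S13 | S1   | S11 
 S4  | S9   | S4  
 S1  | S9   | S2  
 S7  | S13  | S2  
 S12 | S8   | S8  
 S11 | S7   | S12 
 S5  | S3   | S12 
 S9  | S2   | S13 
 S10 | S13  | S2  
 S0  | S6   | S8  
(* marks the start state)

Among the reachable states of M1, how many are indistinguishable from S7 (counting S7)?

First remove the unreachable states {S4,S5,S10}; 11 states remain.
Initial partition by acceptance: {S0,S1,S2,S3,S7,S8,S9,S11,S12,S13} | {S6}.
On input L, block {S0,S1,S2,S3,S7,S8,S9,S11,S12,S13} splits into {S1,S2,S3,S7,S8,S9,S11,S12,S13} and {S0}.
On input R, block {S1,S2,S3,S7,S8,S9,S11,S12,S13} splits into {S1,S2,S3,S7,S9,S11,S12,S13} and {S8}.
Refine {S1,S2,S3,S7,S9,S11,S12,S13} on symbol L: members go to different blocks, giving {S1,S2,S3,S7,S9,S11,S13} and {S12}.
On input R, block {S1,S2,S3,S7,S9,S11,S13} splits into {S1,S3,S7,S9,S13} and {S2} and {S11}.
On input L, block {S1,S3,S7,S9,S13} splits into {S1,S3,S7,S13} and {S9}.
Refine {S1,S3,S7,S13} on symbol L: members go to different blocks, giving {S3,S7,S13} and {S1}.
Refine {S3,S7,S13} on symbol L: members go to different blocks, giving {S3,S7} and {S13}.
The partition is now stable with 10 blocks: {S3,S7} | {S6} | {S0} | {S8} | {S12} | {S2} | {S11} | {S9} | {S1} | {S13}.
State S7 belongs to the block {S3,S7}, which has 2 states.

2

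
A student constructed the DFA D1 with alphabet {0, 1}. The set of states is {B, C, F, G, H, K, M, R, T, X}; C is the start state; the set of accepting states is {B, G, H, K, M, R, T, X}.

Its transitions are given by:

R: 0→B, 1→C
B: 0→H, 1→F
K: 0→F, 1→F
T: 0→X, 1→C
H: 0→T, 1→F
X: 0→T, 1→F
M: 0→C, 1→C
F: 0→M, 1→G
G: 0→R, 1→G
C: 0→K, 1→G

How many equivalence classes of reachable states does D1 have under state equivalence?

4

Start with accepting vs non-accepting: {B,G,H,K,M,R,T,X} | {C,F}.
On input 0, block {B,G,H,K,M,R,T,X} splits into {B,G,H,R,T,X} and {K,M}.
On input 1, block {B,G,H,R,T,X} splits into {B,H,R,T,X} and {G}.
Stable partition: {B,H,R,T,X} | {C,F} | {K,M} | {G} — 4 equivalence classes.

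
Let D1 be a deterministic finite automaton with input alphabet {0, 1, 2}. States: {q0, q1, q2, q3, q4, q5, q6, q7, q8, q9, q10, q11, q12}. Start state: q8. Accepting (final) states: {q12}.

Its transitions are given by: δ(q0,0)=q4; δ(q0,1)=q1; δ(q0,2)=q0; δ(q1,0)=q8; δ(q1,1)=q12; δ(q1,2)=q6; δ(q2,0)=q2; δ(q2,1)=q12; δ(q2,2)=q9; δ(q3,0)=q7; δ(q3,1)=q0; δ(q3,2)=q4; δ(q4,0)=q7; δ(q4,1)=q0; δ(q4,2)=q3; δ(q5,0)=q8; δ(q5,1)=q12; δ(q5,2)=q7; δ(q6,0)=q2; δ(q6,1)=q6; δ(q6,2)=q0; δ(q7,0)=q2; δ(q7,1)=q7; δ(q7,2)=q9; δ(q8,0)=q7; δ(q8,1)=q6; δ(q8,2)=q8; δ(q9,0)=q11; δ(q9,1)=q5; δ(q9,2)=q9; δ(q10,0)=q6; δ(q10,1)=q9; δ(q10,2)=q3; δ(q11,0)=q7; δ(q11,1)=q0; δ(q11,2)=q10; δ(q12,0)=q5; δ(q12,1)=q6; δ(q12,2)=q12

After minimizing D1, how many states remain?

All states are reachable from the start state.
Initial partition by acceptance: {q12} | {q0,q1,q2,q3,q4,q5,q6,q7,q8,q9,q10,q11}.
Split {q0,q1,q2,q3,q4,q5,q6,q7,q8,q9,q10,q11} by δ(·,1) → {q0,q3,q4,q6,q7,q8,q9,q10,q11} and {q1,q2,q5}.
On input 0, block {q0,q3,q4,q6,q7,q8,q9,q10,q11} splits into {q0,q3,q4,q8,q9,q10,q11} and {q6,q7}.
Split {q0,q3,q4,q8,q9,q10,q11} by δ(·,0) → {q3,q4,q8,q10,q11} and {q0,q9}.
On input 1, block {q3,q4,q8,q10,q11} splits into {q3,q4,q10,q11} and {q8}.
Refine {q1,q2,q5} on symbol 0: members go to different blocks, giving {q1,q5} and {q2}.
The partition is now stable with 7 blocks: {q12} | {q3,q4,q10,q11} | {q1,q5} | {q6,q7} | {q0,q9} | {q8} | {q2}.

7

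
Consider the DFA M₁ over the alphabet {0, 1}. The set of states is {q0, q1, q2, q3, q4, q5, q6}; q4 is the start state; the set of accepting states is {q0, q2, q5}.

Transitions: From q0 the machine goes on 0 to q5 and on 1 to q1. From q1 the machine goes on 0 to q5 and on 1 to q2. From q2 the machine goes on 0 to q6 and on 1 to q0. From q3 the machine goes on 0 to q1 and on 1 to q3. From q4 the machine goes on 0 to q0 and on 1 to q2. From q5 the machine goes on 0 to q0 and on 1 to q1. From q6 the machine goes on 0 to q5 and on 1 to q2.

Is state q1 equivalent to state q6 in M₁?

Reachable states from the start: {q0,q1,q2,q4,q5,q6}. Unreachable: {q3} — drop them.
Start with accepting vs non-accepting: {q0,q2,q5} | {q1,q4,q6}.
Refine {q0,q2,q5} on symbol 0: members go to different blocks, giving {q0,q5} and {q2}.
The partition is now stable with 3 blocks: {q0,q5} | {q1,q4,q6} | {q2}.
q1 and q6 lie in the same block of the stable partition, so they are equivalent — no string distinguishes them.

Yes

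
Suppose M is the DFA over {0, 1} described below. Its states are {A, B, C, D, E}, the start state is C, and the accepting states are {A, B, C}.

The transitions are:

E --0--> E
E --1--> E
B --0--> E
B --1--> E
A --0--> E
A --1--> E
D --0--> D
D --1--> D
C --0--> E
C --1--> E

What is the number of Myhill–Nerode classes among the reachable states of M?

2

States {A,B,D} cannot be reached from the start state, so discard them.
Start with accepting vs non-accepting: {C} | {E}.
The partition is now stable with 2 blocks: {C} | {E}.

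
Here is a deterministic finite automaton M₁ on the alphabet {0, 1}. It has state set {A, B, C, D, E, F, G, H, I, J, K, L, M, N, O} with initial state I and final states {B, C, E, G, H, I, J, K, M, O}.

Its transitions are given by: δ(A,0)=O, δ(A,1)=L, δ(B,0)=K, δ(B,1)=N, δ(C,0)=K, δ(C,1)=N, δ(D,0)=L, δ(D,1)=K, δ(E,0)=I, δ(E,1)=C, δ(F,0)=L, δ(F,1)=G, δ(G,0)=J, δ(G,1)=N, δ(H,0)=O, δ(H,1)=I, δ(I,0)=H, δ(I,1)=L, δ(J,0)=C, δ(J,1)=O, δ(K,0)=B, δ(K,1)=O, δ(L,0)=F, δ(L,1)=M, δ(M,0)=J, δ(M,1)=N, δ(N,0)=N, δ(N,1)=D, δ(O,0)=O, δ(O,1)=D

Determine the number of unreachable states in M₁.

BFS from I reaches {B, C, D, F, G, H, I, J, K, L, M, N, O}; the 2 state(s) A, E are never visited.

2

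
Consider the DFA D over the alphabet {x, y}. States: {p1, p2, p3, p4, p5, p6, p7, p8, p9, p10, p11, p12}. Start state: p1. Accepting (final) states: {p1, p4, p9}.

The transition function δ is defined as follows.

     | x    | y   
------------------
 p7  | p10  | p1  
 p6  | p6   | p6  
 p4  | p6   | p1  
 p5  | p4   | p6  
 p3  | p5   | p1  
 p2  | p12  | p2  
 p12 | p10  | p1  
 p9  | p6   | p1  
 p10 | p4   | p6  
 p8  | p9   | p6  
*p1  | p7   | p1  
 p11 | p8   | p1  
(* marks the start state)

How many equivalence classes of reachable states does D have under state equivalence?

5

First remove the unreachable states {p2,p3,p5,p8,p9,p11,p12}; 5 states remain.
Initial partition by acceptance: {p1,p4} | {p6,p7,p10}.
On input x, block {p6,p7,p10} splits into {p6,p7} and {p10}.
Refine {p6,p7} on symbol x: members go to different blocks, giving {p6} and {p7}.
Split {p1,p4} by δ(·,x) → {p1} and {p4}.
No further refinement is possible. Final partition (5 blocks): {p1} | {p6} | {p10} | {p7} | {p4}.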